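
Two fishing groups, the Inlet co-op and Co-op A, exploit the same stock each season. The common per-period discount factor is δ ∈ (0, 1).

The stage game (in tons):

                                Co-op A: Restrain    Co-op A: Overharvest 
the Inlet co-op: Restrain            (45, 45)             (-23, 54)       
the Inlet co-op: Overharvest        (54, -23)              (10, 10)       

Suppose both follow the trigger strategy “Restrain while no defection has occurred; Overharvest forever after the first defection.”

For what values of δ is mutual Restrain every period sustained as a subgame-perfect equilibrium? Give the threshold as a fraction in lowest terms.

45/(1−δ) ≥ 54 + 10δ/(1−δ)
45 ≥ 54 − 44δ
δ ≥ 9/44.

9/44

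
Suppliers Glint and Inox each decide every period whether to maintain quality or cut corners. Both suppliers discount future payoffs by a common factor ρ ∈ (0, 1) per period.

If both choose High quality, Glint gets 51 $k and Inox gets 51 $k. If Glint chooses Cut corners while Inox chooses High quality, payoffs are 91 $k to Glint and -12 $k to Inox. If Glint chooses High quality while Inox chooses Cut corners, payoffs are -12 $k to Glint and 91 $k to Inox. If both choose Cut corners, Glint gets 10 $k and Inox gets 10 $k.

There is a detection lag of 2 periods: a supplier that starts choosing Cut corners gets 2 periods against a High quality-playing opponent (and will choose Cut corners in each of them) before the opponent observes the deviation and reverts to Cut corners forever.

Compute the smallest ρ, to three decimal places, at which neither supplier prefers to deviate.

A deviator earns 91 for 2 periods, then 10 forever; cooperating earns 51 forever. Multiplying the IC by (1−ρ):
51 ≥ 91(1−ρ^2) + 10ρ^2, so 81·ρ^2 ≥ 40 and ρ^2 ≥ 40/81.
ρ ≥ (40/81)^(1/2) ≈ 0.703.

0.703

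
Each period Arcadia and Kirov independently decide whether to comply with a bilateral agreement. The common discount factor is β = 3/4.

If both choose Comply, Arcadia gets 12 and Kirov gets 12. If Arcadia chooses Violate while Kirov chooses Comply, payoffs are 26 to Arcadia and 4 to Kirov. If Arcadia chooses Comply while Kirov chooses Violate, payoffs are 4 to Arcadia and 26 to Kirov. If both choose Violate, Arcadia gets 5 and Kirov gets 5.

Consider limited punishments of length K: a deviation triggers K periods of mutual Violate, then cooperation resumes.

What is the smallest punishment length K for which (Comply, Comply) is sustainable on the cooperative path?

4

Need Σ_{k=1}^{K} β^k ≥ (26−12)/(12−5) = 2.0000 at β = 3/4.
At K = 3 the sum is 1.7344 < 2.0000; at K = 4 it is 2.0508 ≥ 2.0000.
So the minimum punishment length is K = 4.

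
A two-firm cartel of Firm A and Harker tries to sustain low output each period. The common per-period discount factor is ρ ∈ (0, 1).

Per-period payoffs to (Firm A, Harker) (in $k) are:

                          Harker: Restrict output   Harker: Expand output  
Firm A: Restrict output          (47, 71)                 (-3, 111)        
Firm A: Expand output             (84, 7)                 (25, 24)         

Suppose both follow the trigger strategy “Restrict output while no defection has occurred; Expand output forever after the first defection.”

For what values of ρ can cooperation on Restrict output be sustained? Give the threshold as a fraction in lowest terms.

37/59

Firm A: cooperation gives 47 each period; deviation gives 84 once then 25 forever.
  47/(1−ρ) ≥ 84 + 25ρ/(1−ρ) ⇒ ρ ≥ 37/59.
Harker: cooperation gives 71 each period; deviation gives 111 once then 24 forever.
  ρ ≥ 40/87.
Both must hold, so the binding constraint is Firm A's: ρ ≥ 37/59.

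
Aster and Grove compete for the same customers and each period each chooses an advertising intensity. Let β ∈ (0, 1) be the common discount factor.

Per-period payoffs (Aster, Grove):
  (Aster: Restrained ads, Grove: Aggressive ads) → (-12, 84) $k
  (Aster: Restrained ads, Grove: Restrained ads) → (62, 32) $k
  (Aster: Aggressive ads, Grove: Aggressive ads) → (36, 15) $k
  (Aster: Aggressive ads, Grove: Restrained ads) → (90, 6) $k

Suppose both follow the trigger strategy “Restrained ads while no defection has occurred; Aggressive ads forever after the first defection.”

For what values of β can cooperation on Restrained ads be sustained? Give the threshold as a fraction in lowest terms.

52/69

Aster: cooperation gives 62 each period; deviation gives 90 once then 36 forever.
  62/(1−β) ≥ 90 + 36β/(1−β) ⇒ β ≥ 28/54 = 14/27.
Grove: cooperation gives 32 each period; deviation gives 84 once then 15 forever.
  β ≥ 52/69.
Both must hold, so the binding constraint is Grove's: β ≥ 52/69.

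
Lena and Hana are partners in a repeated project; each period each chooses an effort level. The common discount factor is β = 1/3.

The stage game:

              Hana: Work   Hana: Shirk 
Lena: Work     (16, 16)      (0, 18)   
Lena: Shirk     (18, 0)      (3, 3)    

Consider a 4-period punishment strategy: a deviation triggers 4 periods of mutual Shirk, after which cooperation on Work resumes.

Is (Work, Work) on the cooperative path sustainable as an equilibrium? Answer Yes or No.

Yes

A one-shot deviation gives 18 now, then 3 for 4 periods, then back to 16.
Gain from deviating: (18−16) today; loss: (16−3) in each of the next 4 periods.
No-deviation condition: (16−3)(β+…+β^4) ≥ 18−16, i.e. β+…+β^4 ≥ 2/13.
At β = 1/3: β+…+β^4 = 0.4938 ≥ 0.1538.
So cooperation is sustainable.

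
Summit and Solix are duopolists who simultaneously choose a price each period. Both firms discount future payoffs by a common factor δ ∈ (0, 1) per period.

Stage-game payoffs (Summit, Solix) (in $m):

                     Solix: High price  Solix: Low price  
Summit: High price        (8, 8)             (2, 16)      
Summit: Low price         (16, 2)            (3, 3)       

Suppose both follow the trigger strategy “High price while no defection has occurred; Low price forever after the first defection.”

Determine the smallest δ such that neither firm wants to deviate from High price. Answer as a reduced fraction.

8/13

Under grim trigger the critical discount factor is (T−C)/(T−P) with T = 16, C = 8, P = 3.
δ* = (16−8)/(16−3) = 8/13.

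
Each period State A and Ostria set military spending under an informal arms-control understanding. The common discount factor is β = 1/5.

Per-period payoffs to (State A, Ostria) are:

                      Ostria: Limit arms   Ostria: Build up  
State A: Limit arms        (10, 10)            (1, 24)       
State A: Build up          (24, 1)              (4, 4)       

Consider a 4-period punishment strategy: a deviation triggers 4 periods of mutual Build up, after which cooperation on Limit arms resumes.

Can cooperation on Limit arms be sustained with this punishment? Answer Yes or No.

No

IC: β+…+β^4 ≥ (24−10)/(10−4) = 7/3.
At β = 1/5: partial sum = 0.2496 < 2.3333. Cooperation not sustainable.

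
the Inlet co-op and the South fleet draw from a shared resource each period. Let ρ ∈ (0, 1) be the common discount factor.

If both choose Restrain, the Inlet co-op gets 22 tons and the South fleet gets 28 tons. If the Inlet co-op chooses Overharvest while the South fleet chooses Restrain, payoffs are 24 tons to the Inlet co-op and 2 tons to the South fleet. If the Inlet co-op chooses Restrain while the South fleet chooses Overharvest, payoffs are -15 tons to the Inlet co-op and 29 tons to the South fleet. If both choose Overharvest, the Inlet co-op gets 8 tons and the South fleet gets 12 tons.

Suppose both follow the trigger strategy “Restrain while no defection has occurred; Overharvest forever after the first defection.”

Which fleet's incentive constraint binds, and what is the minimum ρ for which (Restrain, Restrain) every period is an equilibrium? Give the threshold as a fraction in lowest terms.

the Inlet co-op: cooperation gives 22 each period; deviation gives 24 once then 8 forever.
  22/(1−ρ) ≥ 24 + 8ρ/(1−ρ) ⇒ ρ ≥ 2/16 = 1/8.
the South fleet: cooperation gives 28 each period; deviation gives 29 once then 12 forever.
  ρ ≥ 1/17.
Both must hold, so the binding constraint is the Inlet co-op's: ρ ≥ 1/8.

the Inlet co-op; ρ ≥ 1/8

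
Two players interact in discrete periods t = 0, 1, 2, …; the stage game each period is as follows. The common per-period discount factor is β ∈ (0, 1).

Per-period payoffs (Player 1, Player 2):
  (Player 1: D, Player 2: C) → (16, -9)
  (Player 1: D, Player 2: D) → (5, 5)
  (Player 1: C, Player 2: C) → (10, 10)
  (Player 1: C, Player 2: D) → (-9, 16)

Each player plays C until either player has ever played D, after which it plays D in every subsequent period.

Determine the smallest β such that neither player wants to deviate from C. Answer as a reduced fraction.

6/11

Under grim trigger the critical discount factor is (T−C)/(T−P) with T = 16, C = 10, P = 5.
β* = (16−10)/(16−5) = 6/11.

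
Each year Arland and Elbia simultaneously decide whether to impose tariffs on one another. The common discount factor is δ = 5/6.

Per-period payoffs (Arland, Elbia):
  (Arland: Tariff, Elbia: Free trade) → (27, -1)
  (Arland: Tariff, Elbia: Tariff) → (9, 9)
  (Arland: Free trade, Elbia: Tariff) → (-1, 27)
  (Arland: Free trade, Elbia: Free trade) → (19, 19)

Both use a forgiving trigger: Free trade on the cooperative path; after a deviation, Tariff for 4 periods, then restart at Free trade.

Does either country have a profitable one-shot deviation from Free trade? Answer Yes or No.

No

IC: δ+…+δ^4 ≥ (27−19)/(19−9) = 4/5.
At δ = 5/6: partial sum = 2.5887 ≥ 0.8000. Cooperation sustainable.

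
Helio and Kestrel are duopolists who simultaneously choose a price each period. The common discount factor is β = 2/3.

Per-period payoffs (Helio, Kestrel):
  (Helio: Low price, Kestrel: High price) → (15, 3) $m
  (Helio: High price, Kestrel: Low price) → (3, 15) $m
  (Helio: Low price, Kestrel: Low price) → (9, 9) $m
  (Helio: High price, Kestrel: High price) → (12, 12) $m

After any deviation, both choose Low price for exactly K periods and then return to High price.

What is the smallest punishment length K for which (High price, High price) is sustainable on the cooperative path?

IC: β(1−β^K)/(1−β) ≥ (15−12)/(12−9) = 1.
With β = 2/3: need 1 − β^K ≥ 1·(1−2/3)/(2/3), i.e. β^K ≤ 0.5000.
Since (2/3)^1 = 0.6667 and (2/3)^2 = 0.4444, the smallest such K is 2.

2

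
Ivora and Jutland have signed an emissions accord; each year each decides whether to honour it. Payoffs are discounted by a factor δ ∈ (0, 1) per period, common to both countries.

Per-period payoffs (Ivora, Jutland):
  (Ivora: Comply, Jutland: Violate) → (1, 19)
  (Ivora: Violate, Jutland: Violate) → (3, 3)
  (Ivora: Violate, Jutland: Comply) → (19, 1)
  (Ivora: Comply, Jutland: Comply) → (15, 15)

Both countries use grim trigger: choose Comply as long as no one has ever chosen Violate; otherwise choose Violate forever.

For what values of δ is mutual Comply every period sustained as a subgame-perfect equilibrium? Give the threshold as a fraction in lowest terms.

Cooperation forever yields 15 each period: 15/(1−δ).
Deviating yields 19 once, then 3 forever: 19 + 3δ/(1−δ).
No profitable deviation requires 15/(1−δ) ≥ 19 + 3δ/(1−δ).
Multiplying by (1−δ): 15 ≥ 19(1−δ) + 3δ = 19 − 16δ.
So 16δ ≥ 4, i.e. δ ≥ 4/16 = 1/4.

1/4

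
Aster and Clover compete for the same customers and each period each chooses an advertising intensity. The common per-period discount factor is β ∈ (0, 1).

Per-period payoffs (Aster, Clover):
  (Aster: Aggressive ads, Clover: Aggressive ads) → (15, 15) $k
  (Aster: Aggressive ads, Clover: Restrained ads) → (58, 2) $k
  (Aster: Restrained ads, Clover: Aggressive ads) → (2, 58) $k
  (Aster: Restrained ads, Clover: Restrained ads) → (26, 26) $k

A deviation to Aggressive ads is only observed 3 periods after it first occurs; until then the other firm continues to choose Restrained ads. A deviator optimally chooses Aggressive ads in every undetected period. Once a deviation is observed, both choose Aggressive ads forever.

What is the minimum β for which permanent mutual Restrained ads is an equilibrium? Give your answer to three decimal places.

0.906

A deviator earns 58 for 3 periods, then 15 forever; cooperating earns 26 forever. Multiplying the IC by (1−β):
26 ≥ 58(1−β^3) + 15β^3, so 43·β^3 ≥ 32 and β^3 ≥ 32/43.
β ≥ (32/43)^(1/3) ≈ 0.906.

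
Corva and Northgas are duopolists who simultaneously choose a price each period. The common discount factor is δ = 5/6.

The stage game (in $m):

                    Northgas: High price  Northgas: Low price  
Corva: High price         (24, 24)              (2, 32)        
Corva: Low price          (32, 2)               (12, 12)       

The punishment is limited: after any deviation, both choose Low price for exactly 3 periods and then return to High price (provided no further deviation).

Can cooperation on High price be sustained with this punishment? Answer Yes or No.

Comparing payoff streams over the 4 periods until play realigns: cooperate → 24(1+δ+…+δ^3); deviate → 32 + 12(δ+…+δ^3).
Cooperation is sustained iff (24−12)(δ+…+δ^3) ≥ 32−24.
δ+…+δ^3 = 5/6·(1−(5/6)^3)/(1−5/6) = 2.1065, and (32−24)/(24−12) = 0.6667.
2.1065 ≥ 0.6667, so cooperation is sustainable.

Yes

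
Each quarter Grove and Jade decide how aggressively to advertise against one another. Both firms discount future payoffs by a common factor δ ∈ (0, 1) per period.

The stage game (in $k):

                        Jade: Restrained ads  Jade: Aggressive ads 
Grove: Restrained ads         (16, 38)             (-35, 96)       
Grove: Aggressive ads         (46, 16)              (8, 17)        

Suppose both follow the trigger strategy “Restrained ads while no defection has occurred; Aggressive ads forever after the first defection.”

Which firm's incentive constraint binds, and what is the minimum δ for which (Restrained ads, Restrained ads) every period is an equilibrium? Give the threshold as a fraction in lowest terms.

Grove; δ ≥ 15/19

For Grove: deviation gain 46−16 = 30, per-period punishment loss 16−8 = 8. IC gives δ ≥ 30/38 = 15/19.
For Jade: gain 58, loss 21 per period, so δ ≥ 58/79.
The tighter constraint is Grove's, so cooperation needs δ ≥ 15/19.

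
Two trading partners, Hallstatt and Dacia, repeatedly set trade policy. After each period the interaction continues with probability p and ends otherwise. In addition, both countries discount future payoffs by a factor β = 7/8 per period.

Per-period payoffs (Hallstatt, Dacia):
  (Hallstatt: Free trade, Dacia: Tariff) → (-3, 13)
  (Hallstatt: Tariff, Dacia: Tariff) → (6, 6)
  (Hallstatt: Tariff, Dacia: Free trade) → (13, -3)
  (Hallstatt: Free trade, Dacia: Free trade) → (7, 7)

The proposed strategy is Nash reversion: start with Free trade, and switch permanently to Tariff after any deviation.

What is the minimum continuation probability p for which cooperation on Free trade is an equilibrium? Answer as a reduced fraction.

48/49

With continuation probability p and discount β, the effective per-period discount factor is βp.
Grim-trigger IC: βp ≥ (13−7)/(13−6) = 6/7.
So p ≥ (6/7)/(7/8) = 48/49.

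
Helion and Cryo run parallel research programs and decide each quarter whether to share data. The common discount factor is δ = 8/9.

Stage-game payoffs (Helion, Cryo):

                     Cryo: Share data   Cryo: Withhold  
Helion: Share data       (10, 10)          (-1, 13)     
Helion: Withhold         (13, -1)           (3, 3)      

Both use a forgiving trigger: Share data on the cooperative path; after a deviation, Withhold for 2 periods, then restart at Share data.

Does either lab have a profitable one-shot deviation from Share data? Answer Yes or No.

IC: δ+…+δ^2 ≥ (13−10)/(10−3) = 3/7.
At δ = 8/9: partial sum = 1.6790 ≥ 0.4286. Cooperation sustainable.

No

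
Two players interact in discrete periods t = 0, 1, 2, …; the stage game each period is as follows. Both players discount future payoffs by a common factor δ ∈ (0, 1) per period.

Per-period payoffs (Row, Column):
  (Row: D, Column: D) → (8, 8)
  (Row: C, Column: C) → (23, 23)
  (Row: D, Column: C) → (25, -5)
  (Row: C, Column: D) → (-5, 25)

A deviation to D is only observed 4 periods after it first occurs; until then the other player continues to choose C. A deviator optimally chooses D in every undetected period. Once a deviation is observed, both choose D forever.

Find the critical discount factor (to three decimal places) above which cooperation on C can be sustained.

The best deviation is to choose D for all 4 undetected periods, earning 25 each, then 8 forever once detected.
Deviation value: 25(1−δ^4)/(1−δ) + 8δ^4/(1−δ); cooperation value: 23/(1−δ).
IC: 23 ≥ 25(1−δ^4) + 8δ^4 = 25 − 17δ^4.
So δ^4 ≥ 2/17, giving δ ≥ (2/17)^(1/4) ≈ 0.586.

0.586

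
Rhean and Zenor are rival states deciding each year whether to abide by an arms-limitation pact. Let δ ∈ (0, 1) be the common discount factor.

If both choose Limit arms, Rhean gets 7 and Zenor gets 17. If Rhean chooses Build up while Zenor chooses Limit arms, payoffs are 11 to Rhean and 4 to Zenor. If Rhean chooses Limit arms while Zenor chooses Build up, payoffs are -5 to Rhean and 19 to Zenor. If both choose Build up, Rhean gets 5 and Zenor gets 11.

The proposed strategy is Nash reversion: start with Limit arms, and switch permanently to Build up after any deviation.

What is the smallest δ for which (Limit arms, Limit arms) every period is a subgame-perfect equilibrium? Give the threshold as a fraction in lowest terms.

2/3

Rhean: cooperation gives 7 each period; deviation gives 11 once then 5 forever.
  7/(1−δ) ≥ 11 + 5δ/(1−δ) ⇒ δ ≥ 4/6 = 2/3.
Zenor: cooperation gives 17 each period; deviation gives 19 once then 11 forever.
  δ ≥ 2/8 = 1/4.
Both must hold, so the binding constraint is Rhean's: δ ≥ 2/3.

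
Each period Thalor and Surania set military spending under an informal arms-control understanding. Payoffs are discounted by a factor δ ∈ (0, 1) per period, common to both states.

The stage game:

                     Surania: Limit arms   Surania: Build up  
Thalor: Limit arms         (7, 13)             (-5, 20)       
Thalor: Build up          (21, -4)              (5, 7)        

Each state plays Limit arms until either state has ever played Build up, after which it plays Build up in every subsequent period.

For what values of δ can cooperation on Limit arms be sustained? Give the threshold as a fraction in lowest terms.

For Thalor: deviation gain 21−7 = 14, per-period punishment loss 7−5 = 2. IC gives δ ≥ 14/16 = 7/8.
For Surania: gain 7, loss 6 per period, so δ ≥ 7/13.
The tighter constraint is Thalor's, so cooperation needs δ ≥ 7/8.

7/8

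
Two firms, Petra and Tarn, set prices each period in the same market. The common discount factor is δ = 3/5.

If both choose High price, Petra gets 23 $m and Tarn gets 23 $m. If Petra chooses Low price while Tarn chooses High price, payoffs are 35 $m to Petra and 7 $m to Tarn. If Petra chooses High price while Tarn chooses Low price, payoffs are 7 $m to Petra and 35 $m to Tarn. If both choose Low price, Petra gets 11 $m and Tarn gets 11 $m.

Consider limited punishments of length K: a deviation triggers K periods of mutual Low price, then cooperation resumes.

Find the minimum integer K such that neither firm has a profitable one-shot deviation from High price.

Need Σ_{k=1}^{K} δ^k ≥ (35−23)/(23−11) = 1.0000 at δ = 3/5.
At K = 2 the sum is 0.9600 < 1.0000; at K = 3 it is 1.1760 ≥ 1.0000.
So the minimum punishment length is K = 3.

3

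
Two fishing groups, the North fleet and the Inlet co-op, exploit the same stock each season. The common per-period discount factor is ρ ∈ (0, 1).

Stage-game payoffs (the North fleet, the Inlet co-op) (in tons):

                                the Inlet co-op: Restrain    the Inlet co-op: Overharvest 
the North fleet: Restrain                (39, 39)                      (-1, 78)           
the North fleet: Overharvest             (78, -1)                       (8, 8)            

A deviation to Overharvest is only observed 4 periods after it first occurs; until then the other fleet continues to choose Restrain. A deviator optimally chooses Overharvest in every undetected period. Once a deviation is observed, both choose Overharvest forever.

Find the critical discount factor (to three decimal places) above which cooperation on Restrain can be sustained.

Deviating for the 4 undetected periods gains 78−39 = 39 per period over cooperation, then loses 39−8 = 31 per period forever once punishment starts.
Gain: 39(1 + ρ + … + ρ^3); loss: 31·ρ^4/(1−ρ).
No profitable deviation ⇔ 39(1−ρ^4) ≤ 31·ρ^4, i.e. ρ^4 ≥ 39/(39+31) = 39/70.
Hence ρ ≥ (39/70)^(1/4) ≈ 0.864.

0.864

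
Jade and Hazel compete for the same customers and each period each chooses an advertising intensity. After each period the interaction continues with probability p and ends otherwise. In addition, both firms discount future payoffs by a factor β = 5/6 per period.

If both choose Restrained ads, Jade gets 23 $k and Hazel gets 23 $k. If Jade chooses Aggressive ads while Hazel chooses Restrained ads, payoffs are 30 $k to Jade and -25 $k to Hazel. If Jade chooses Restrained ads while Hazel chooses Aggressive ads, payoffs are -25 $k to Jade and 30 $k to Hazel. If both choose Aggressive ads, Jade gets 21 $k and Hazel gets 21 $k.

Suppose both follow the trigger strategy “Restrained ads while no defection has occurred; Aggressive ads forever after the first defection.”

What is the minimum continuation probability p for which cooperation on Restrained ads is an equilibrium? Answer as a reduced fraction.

Expected continuation weight on next period's payoff is β·p = 5/6·p, which plays the role of the discount factor.
Cooperation requires 5/6·p ≥ (30−23)/(30−21) = 7/9, hence p ≥ 14/15.

14/15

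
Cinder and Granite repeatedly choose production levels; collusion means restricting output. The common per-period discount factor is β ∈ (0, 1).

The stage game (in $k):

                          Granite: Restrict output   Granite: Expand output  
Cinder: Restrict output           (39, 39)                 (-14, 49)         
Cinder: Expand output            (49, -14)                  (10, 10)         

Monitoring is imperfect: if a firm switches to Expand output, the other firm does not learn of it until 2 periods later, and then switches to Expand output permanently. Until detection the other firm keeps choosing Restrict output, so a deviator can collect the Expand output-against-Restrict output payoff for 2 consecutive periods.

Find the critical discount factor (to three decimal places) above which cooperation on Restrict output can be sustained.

0.506

A deviator earns 49 for 2 periods, then 10 forever; cooperating earns 39 forever. Multiplying the IC by (1−β):
39 ≥ 49(1−β^2) + 10β^2, so 39·β^2 ≥ 10 and β^2 ≥ 10/39.
β ≥ (10/39)^(1/2) ≈ 0.506.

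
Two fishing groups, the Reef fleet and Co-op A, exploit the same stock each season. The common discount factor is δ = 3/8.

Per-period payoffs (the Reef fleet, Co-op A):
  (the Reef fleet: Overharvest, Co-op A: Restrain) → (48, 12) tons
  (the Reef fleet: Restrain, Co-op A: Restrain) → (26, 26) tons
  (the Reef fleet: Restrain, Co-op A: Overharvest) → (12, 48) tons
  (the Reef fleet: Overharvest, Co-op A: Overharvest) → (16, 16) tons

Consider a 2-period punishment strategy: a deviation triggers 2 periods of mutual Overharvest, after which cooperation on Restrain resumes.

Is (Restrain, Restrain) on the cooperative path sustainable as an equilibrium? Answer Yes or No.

No

A one-shot deviation gives 48 now, then 16 for 2 periods, then back to 26.
Gain from deviating: (48−26) today; loss: (26−16) in each of the next 2 periods.
No-deviation condition: (26−16)(δ+…+δ^2) ≥ 48−26, i.e. δ+…+δ^2 ≥ 11/5.
At δ = 3/8: δ+…+δ^2 = 0.5156 < 2.2000.
So cooperation is not sustainable.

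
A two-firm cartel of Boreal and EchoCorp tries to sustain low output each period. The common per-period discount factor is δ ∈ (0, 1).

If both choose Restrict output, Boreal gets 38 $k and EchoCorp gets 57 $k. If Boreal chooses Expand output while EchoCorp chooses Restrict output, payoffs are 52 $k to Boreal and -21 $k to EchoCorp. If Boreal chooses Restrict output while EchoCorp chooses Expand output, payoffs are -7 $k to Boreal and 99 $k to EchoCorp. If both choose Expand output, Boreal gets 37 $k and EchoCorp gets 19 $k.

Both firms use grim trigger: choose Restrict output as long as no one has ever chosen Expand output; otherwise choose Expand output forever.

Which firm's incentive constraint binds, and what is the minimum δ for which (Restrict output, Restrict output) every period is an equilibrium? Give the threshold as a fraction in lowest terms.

Boreal: cooperation gives 38 each period; deviation gives 52 once then 37 forever.
  38/(1−δ) ≥ 52 + 37δ/(1−δ) ⇒ δ ≥ 14/15.
EchoCorp: cooperation gives 57 each period; deviation gives 99 once then 19 forever.
  δ ≥ 42/80 = 21/40.
Both must hold, so the binding constraint is Boreal's: δ ≥ 14/15.

Boreal; δ ≥ 14/15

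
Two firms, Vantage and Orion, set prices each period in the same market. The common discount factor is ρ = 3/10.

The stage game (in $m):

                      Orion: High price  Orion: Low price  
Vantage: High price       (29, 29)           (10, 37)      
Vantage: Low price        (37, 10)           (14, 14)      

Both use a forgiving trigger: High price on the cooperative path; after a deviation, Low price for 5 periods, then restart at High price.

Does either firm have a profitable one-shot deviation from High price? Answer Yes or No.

IC: ρ+…+ρ^5 ≥ (37−29)/(29−14) = 8/15.
At ρ = 3/10: partial sum = 0.4275 < 0.5333. Cooperation not sustainable.

Yes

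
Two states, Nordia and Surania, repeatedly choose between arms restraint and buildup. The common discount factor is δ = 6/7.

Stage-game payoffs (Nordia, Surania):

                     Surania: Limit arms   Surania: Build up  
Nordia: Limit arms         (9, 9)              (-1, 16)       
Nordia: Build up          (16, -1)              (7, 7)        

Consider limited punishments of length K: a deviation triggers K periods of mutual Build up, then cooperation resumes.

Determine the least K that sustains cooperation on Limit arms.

6

Need Σ_{k=1}^{K} δ^k ≥ (16−9)/(9−7) = 3.5000 at δ = 6/7.
At K = 5 the sum is 3.2240 < 3.5000; at K = 6 it is 3.6206 ≥ 3.5000.
So the minimum punishment length is K = 6.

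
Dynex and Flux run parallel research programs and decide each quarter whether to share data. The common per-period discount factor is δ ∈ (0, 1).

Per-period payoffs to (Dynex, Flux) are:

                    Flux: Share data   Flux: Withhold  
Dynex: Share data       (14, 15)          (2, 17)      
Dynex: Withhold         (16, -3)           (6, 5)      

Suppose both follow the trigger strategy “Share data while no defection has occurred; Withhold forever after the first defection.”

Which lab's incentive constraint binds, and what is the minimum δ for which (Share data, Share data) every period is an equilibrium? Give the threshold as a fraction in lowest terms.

Dynex; δ ≥ 1/5

Dynex: cooperation gives 14 each period; deviation gives 16 once then 6 forever.
  14/(1−δ) ≥ 16 + 6δ/(1−δ) ⇒ δ ≥ 2/10 = 1/5.
Flux: cooperation gives 15 each period; deviation gives 17 once then 5 forever.
  δ ≥ 2/12 = 1/6.
Both must hold, so the binding constraint is Dynex's: δ ≥ 1/5.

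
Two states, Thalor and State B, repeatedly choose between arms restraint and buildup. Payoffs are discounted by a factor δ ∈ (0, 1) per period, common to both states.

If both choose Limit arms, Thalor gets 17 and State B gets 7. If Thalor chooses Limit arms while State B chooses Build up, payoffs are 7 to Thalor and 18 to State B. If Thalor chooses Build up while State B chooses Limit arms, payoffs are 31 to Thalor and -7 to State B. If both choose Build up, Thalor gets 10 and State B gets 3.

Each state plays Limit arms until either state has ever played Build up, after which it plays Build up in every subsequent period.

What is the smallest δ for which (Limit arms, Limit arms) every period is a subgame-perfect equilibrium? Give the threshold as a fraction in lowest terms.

11/15

For Thalor: deviation gain 31−17 = 14, per-period punishment loss 17−10 = 7. IC gives δ ≥ 14/21 = 2/3.
For State B: gain 11, loss 4 per period, so δ ≥ 11/15.
The tighter constraint is State B's, so cooperation needs δ ≥ 11/15.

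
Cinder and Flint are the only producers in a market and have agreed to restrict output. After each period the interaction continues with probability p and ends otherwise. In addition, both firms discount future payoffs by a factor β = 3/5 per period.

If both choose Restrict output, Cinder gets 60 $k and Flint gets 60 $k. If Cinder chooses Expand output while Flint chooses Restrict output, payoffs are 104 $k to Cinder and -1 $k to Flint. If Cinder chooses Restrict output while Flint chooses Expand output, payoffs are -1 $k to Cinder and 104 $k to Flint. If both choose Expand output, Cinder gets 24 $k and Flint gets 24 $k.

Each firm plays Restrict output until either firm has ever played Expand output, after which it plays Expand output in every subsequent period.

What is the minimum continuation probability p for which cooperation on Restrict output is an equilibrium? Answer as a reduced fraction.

11/12

With continuation probability p and discount β, the effective per-period discount factor is βp.
Grim-trigger IC: βp ≥ (104−60)/(104−24) = 11/20.
So p ≥ (11/20)/(3/5) = 11/12.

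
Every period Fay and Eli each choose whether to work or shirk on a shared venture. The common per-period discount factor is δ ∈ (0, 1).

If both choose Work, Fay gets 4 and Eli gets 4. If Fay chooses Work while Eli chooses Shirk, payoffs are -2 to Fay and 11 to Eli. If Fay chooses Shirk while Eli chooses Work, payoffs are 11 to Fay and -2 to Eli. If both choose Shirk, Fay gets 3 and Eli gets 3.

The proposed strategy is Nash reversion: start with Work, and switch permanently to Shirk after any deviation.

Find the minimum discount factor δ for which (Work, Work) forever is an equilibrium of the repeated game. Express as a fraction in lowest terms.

7/8

4/(1−δ) ≥ 11 + 3δ/(1−δ)
4 ≥ 11 − 8δ
δ ≥ 7/8.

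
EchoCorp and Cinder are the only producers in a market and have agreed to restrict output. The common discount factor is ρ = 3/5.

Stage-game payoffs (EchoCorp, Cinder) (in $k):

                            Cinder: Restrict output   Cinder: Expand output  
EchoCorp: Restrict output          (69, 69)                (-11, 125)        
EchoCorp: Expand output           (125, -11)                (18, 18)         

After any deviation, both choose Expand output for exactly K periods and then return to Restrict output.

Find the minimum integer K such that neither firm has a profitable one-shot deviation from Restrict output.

IC: ρ(1−ρ^K)/(1−ρ) ≥ (125−69)/(69−18) = 56/51.
With ρ = 3/5: need 1 − ρ^K ≥ 56/51·(1−3/5)/(3/5), i.e. ρ^K ≤ 0.2680.
Since (3/5)^2 = 0.3600 and (3/5)^3 = 0.2160, the smallest such K is 3.

3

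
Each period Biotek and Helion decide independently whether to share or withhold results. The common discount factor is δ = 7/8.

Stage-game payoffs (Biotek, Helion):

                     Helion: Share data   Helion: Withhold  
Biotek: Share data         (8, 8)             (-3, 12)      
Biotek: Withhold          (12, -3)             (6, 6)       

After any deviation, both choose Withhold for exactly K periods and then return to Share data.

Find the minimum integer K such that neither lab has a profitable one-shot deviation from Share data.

3

IC: δ(1−δ^K)/(1−δ) ≥ (12−8)/(8−6) = 2.
With δ = 7/8: need 1 − δ^K ≥ 2·(1−7/8)/(7/8), i.e. δ^K ≤ 0.7143.
Since (7/8)^2 = 0.7656 and (7/8)^3 = 0.6699, the smallest such K is 3.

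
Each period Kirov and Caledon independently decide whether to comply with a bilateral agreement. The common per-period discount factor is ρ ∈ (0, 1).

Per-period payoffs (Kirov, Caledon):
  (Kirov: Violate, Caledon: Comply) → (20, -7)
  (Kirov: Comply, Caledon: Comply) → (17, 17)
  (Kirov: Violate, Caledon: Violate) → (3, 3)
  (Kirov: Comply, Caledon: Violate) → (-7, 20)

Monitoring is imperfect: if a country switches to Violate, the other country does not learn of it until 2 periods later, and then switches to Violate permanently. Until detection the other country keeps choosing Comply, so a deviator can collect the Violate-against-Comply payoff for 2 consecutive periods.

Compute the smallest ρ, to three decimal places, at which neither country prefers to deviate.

The best deviation is to choose Violate for all 2 undetected periods, earning 20 each, then 3 forever once detected.
Deviation value: 20(1−ρ^2)/(1−ρ) + 3ρ^2/(1−ρ); cooperation value: 17/(1−ρ).
IC: 17 ≥ 20(1−ρ^2) + 3ρ^2 = 20 − 17ρ^2.
So ρ^2 ≥ 3/17, giving ρ ≥ (3/17)^(1/2) ≈ 0.420.

0.420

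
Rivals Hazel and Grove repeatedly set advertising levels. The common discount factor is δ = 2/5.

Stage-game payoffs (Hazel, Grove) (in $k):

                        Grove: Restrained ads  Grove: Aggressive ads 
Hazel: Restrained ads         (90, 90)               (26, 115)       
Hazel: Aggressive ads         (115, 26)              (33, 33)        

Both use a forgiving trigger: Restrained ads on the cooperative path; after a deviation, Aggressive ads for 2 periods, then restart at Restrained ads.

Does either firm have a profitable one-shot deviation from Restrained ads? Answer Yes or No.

A one-shot deviation gives 115 now, then 33 for 2 periods, then back to 90.
Gain from deviating: (115−90) today; loss: (90−33) in each of the next 2 periods.
No-deviation condition: (90−33)(δ+…+δ^2) ≥ 115−90, i.e. δ+…+δ^2 ≥ 25/57.
At δ = 2/5: δ+…+δ^2 = 0.5600 ≥ 0.4386.
So cooperation is sustainable.

No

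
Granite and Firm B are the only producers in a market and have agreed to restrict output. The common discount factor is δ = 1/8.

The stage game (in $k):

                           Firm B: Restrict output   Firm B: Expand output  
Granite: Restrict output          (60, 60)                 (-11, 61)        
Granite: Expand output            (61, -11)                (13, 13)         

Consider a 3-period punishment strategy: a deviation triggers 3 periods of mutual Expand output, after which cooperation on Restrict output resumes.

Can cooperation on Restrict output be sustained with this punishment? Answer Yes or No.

IC: δ+…+δ^3 ≥ (61−60)/(60−13) = 1/47.
At δ = 1/8: partial sum = 0.1426 ≥ 0.0213. Cooperation sustainable.

Yes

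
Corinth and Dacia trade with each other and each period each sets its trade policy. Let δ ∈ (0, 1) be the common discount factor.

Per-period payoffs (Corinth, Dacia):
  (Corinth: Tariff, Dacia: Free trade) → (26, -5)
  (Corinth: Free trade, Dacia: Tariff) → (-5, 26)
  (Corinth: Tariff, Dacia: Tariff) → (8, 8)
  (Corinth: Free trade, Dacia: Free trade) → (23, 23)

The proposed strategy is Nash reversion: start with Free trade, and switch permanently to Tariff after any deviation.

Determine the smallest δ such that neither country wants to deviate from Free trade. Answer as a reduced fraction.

Under grim trigger the critical discount factor is (T−C)/(T−P) with T = 26, C = 23, P = 8.
δ* = (26−23)/(26−8) = 3/18 = 1/6.

1/6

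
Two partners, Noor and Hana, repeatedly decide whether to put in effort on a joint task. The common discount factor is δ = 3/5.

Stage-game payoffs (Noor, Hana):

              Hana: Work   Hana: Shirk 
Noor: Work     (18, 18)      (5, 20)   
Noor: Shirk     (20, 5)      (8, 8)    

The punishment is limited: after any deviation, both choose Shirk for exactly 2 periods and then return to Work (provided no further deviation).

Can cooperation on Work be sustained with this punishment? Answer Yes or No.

Comparing payoff streams over the 3 periods until play realigns: cooperate → 18(1+δ+…+δ^2); deviate → 20 + 8(δ+…+δ^2).
Cooperation is sustained iff (18−8)(δ+…+δ^2) ≥ 20−18.
δ+…+δ^2 = 3/5·(1−(3/5)^2)/(1−3/5) = 0.9600, and (20−18)/(18−8) = 0.2000.
0.9600 ≥ 0.2000, so cooperation is sustainable.

Yes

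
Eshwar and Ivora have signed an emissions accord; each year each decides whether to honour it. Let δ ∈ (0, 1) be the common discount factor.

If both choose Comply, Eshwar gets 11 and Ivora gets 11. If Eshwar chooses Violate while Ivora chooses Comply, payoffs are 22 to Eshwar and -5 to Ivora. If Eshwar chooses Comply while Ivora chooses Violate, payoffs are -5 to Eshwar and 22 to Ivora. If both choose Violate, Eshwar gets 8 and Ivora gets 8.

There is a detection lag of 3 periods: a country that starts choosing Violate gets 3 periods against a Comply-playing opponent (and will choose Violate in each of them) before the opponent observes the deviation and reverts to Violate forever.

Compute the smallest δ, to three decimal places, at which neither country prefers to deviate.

0.923

Deviating for the 3 undetected periods gains 22−11 = 11 per period over cooperation, then loses 11−8 = 3 per period forever once punishment starts.
Gain: 11(1 + δ + … + δ^2); loss: 3·δ^3/(1−δ).
No profitable deviation ⇔ 11(1−δ^3) ≤ 3·δ^3, i.e. δ^3 ≥ 11/(11+3) = 11/14.
Hence δ ≥ (11/14)^(1/3) ≈ 0.923.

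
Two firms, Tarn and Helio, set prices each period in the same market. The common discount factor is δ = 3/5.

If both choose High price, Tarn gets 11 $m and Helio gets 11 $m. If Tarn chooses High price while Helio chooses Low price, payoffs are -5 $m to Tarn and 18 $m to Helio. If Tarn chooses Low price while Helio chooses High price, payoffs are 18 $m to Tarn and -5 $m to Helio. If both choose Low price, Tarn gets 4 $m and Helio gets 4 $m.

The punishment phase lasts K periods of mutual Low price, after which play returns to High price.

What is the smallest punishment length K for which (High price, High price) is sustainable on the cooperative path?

3

No profitable deviation requires (11−4)(δ+…+δ^K) ≥ 18−11, i.e. δ+…+δ^K ≥ 1 ≈ 1.0000.
With δ = 3/5, the partial sums are K=1: 0.6000, K=2: 0.9600, K=3: 1.1760.
K = 3 is the first length at which the sum reaches 1.0000.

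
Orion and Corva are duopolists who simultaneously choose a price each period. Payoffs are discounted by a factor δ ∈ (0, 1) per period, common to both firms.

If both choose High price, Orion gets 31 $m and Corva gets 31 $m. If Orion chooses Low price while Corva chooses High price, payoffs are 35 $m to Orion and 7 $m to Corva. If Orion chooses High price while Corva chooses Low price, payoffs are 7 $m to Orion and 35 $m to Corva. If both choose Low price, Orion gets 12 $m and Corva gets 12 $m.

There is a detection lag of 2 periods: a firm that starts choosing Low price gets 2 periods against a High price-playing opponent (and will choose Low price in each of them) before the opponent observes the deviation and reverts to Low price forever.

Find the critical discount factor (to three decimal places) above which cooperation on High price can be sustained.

0.417

Deviating for the 2 undetected periods gains 35−31 = 4 per period over cooperation, then loses 31−12 = 19 per period forever once punishment starts.
Gain: 4(1 + δ + … + δ^1); loss: 19·δ^2/(1−δ).
No profitable deviation ⇔ 4(1−δ^2) ≤ 19·δ^2, i.e. δ^2 ≥ 4/(4+19) = 4/23.
Hence δ ≥ (4/23)^(1/2) ≈ 0.417.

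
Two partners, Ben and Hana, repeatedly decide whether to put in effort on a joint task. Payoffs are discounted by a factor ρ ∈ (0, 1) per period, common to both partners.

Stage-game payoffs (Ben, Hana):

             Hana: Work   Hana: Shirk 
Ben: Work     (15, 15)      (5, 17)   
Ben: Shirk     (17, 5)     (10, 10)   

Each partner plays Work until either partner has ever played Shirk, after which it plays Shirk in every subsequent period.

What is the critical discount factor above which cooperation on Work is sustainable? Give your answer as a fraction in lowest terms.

Under grim trigger the critical discount factor is (T−C)/(T−P) with T = 17, C = 15, P = 10.
ρ* = (17−15)/(17−10) = 2/7.

2/7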